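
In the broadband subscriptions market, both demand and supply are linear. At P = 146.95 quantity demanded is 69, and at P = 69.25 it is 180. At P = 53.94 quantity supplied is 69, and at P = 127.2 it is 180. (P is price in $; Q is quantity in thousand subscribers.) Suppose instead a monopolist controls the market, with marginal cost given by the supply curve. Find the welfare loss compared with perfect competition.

Demand slope = (69.25 − 146.95)/(180 − 69) = −0.7, so P = 195.25 − 0.7Q.
Supply slope = (127.2 − 53.94)/(180 − 69) = 0.66, so P = 8.4 + 0.66Q.
Competitive equilibrium: 195.25 − 0.7Q = 8.4 + 0.66Q → Q* = 137.3897, P* = 99.0772.
Marginal revenue: MR = 195.25 − 1.4Q. Set MR = MC: 195.25 − 1.4Q = 8.4 + 0.66Q → Q_m = 90.7039.
Price P_m = 195.25 − 0.7·90.7039 = 131.7573; MC(Q_m) = 8.4 + 0.66·90.7039 = 68.2646.
Competitive Q* = 137.3897, so ΔQ = 46.6858; wedge = 131.7573 − 68.2646 = 63.4927.
Deadweight loss = ½ × 46.6858 × 63.4927 = $1482.10 thousand.

$1482.10 thousand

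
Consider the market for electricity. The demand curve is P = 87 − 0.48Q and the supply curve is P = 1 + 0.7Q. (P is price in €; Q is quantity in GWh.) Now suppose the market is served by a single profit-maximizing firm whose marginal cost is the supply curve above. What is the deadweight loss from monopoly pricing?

€262.03

Competitive equilibrium: 87 − 0.48Q = 1 + 0.7Q → Q* = 72.8814, P* = 52.0169.
Marginal revenue: MR = 87 − 0.96Q. Set MR = MC: 87 − 0.96Q = 1 + 0.7Q → Q_m = 51.8072.
Price P_m = 87 − 0.48·51.8072 = 62.1325; MC(Q_m) = 1 + 0.7·51.8072 = 37.265.
Competitive Q* = 72.8814, so ΔQ = 21.0742; wedge = 62.1325 − 37.265 = 24.8675.
The triangle = ½ × 21.0742 × 24.8675 = €262.03.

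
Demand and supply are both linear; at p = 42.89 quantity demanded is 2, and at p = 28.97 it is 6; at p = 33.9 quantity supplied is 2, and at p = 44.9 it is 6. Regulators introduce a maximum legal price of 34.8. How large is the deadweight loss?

Demand slope = (28.97 − 42.89)/(6 − 2) = −3.48, so p = 49.85 − 3.48q.
Supply slope = (44.9 − 33.9)/(6 − 2) = 2.75, so p = 28.4 + 2.75q.
Competitive equilibrium: 49.85 − 3.48q = 28.4 + 2.75q → q* = 3.443, p* = 37.8683.
At the ceiling p = 34.8, quantity supplied = (34.8 − 28.4)/2.75 = 2.3273.
Willingness to pay at q' = 2.3273: 49.85 − 3.48·2.3273 = 41.751.
Δq = 3.443 − 2.3273 = 1.1157; wedge = 41.751 − 34.8 = 6.951.
DWL = ½ × 1.1157 × 6.951 = 3.88.

3.88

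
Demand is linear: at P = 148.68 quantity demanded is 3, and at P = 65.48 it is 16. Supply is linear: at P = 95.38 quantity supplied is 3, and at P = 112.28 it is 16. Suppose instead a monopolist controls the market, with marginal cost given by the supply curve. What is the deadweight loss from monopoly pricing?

Demand slope = (65.48 − 148.68)/(16 − 3) = −6.4, so P = 167.88 − 6.4Q.
Supply slope = (112.28 − 95.38)/(16 − 3) = 1.3, so P = 91.48 + 1.3Q.
Competitive equilibrium: 167.88 − 6.4Q = 91.48 + 1.3Q → Q* = 9.9221, P* = 104.3787.
Marginal revenue: MR = 167.88 − 12.8Q. Set MR = MC: 167.88 − 12.8Q = 91.48 + 1.3Q → Q_m = 5.4184.
Price P_m = 167.88 − 6.4·5.4184 = 133.2022; MC(Q_m) = 91.48 + 1.3·5.4184 = 98.5239.
Competitive Q* = 9.9221, so ΔQ = 4.5037; wedge = 133.2022 − 98.5239 = 34.6783.
The triangle = ½ × 4.5037 × 34.6783 = 78.09.

78.09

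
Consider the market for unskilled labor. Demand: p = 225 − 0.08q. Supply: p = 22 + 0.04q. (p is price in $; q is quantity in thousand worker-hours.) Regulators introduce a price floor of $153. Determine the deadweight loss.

Competitive equilibrium: 225 − 0.08q = 22 + 0.04q → q* = 1691.6667, p* = 89.6667.
At the floor p = 153, quantity demanded = (225 − 153)/0.08 = 900.
Sellers' marginal cost at q' = 900: 22 + 0.04·900 = 58.
Δq = 1691.6667 − 900 = 791.6667; wedge = 153 − 58 = 95.
The triangle = ½ × 791.6667 × 95 = $37604.17 thousand.

$37604.17 thousand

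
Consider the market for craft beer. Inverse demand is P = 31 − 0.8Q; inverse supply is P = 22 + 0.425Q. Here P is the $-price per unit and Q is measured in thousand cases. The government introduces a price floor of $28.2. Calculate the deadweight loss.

Competitive equilibrium: 31 − 0.8Q = 22 + 0.425Q → Q* = 7.3469, P* = 25.1224.
At the floor P = 28.2, quantity demanded = (31 − 28.2)/0.8 = 3.5.
Sellers' marginal cost at Q' = 3.5: 22 + 0.425·3.5 = 23.4875.
ΔQ = 7.3469 − 3.5 = 3.8469; wedge = 28.2 − 23.4875 = 4.7125.
The triangle = ½ × 3.8469 × 4.7125 = $9.06 thousand.

$9.06 thousand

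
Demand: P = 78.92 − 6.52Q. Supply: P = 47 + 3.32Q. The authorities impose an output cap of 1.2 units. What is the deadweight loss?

20.55

Competitive equilibrium: 78.92 − 6.52Q = 47 + 3.32Q → Q* = 3.2439, P* = 57.7698.
At Q = 1.2: demand price = 78.92 − 6.52·1.2 = 71.096; supply price = 47 + 3.32·1.2 = 50.984.
ΔQ = 3.2439 − 1.2 = 2.0439; wedge = 71.096 − 50.984 = 20.112.
Welfare loss = ½ × 2.0439 × 20.112 = 20.55.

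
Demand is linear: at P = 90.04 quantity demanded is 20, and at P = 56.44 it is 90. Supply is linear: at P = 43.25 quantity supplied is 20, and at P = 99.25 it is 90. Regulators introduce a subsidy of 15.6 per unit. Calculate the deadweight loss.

95.06

Demand slope = (56.44 − 90.04)/(90 − 20) = −0.48, so P = 99.64 − 0.48Q.
Supply slope = (99.25 − 43.25)/(90 − 20) = 0.8, so P = 27.25 + 0.8Q.
Competitive equilibrium: 99.64 − 0.48Q = 27.25 + 0.8Q → Q* = 56.5547, P* = 72.4938.
The subsidy lowers effective supply by 15.6: P = 11.65 + 0.8Q.
New quantity: 99.64 − 0.48Q = 11.65 + 0.8Q → Q' = 68.7422.
Overproduction ΔQ = 68.7422 − 56.5547 = 12.1875; wedge = subsidy = 15.6.
DWL = ½ × 12.1875 × 15.6 = 95.06.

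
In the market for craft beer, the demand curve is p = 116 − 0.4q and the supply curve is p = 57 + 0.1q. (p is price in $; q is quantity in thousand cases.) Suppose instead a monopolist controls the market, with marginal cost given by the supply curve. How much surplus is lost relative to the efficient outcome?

Competitive equilibrium: 116 − 0.4q = 57 + 0.1q → q* = 118, p* = 68.8.
Marginal revenue: MR = 116 − 0.8q. Set MR = MC: 116 − 0.8q = 57 + 0.1q → q_m = 65.5556.
Price p_m = 116 − 0.4·65.5556 = 89.7778; MC(q_m) = 57 + 0.1·65.5556 = 63.5556.
Competitive q* = 118, so Δq = 52.4444; wedge = 89.7778 − 63.5556 = 26.2222.
Welfare loss = ½ × 52.4444 × 26.2222 = $687.60 thousand.

$687.60 thousand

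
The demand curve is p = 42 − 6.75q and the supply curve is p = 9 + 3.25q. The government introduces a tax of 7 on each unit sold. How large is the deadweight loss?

Competitive equilibrium: 42 − 6.75q = 9 + 3.25q → q* = 3.3, p* = 19.725.
With the tax, the buyer price exceeds the seller price by 7: (42 − 6.75q) − (9 + 3.25q) = 7 → q' = 2.6.
Δq = 3.3 − 2.6 = 0.7; the wedge equals the tax, 7.
The triangle = ½ × 0.7 × 7 = 2.45.

2.45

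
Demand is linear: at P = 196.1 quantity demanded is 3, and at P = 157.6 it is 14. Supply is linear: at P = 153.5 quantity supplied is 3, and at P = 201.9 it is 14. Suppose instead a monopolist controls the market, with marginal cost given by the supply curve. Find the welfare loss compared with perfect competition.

Demand slope = (157.6 − 196.1)/(14 − 3) = −3.5, so P = 206.6 − 3.5Q.
Supply slope = (201.9 − 153.5)/(14 − 3) = 4.4, so P = 140.3 + 4.4Q.
Competitive equilibrium: 206.6 − 3.5Q = 140.3 + 4.4Q → Q* = 8.3924, P* = 177.2266.
Marginal revenue: MR = 206.6 − 7Q. Set MR = MC: 206.6 − 7Q = 140.3 + 4.4Q → Q_m = 5.8158.
Price P_m = 206.6 − 3.5·5.8158 = 186.2447; MC(Q_m) = 140.3 + 4.4·5.8158 = 165.8895.
Competitive Q* = 8.3924, so ΔQ = 2.5766; wedge = 186.2447 − 165.8895 = 20.3552.
DWL = ½ × 2.5766 × 20.3552 = 26.22.

26.22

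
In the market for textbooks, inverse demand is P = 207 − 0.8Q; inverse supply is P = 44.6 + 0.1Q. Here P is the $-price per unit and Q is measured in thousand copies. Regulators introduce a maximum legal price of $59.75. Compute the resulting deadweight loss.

Competitive equilibrium: 207 − 0.8Q = 44.6 + 0.1Q → Q* = 180.4444, P* = 62.6444.
At the ceiling P = 59.75, quantity supplied = (59.75 − 44.6)/0.1 = 151.5.
Willingness to pay at Q' = 151.5: 207 − 0.8·151.5 = 85.8.
ΔQ = 180.4444 − 151.5 = 28.9444; wedge = 85.8 − 59.75 = 26.05.
Welfare loss = ½ × 28.9444 × 26.05 = $377 thousand.

$377 thousand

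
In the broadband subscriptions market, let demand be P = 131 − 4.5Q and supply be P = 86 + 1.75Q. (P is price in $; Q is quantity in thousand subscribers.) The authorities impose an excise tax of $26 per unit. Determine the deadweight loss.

Competitive equilibrium: 131 − 4.5Q = 86 + 1.75Q → Q* = 7.2, P* = 98.6.
With the tax, the buyer price exceeds the seller price by 26: (131 − 4.5Q) − (86 + 1.75Q) = 26 → Q' = 3.04.
ΔQ = 7.2 − 3.04 = 4.16; the wedge equals the tax, 26.
Welfare loss = ½ × 4.16 × 26 = $54.08 thousand.

$54.08 thousand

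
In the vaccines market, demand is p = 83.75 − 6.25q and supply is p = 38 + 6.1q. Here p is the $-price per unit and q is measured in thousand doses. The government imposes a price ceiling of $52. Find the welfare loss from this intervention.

$12.27 thousand

Competitive equilibrium: 83.75 − 6.25q = 38 + 6.1q → q* = 3.7045, p* = 60.5972.
At the ceiling p = 52, quantity supplied = (52 − 38)/6.1 = 2.2951.
Willingness to pay at q' = 2.2951: 83.75 − 6.25·2.2951 = 69.4056.
Δq = 3.7045 − 2.2951 = 1.4094; wedge = 69.4056 − 52 = 17.4056.
Welfare loss = ½ × 1.4094 × 17.4056 = $12.27 thousand.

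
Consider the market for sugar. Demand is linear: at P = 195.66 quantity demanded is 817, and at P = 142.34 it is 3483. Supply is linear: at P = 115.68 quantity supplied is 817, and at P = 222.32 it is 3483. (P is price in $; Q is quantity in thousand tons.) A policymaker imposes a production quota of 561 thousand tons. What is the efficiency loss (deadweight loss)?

Demand slope = (142.34 − 195.66)/(3483 − 817) = −0.02, so P = 212 − 0.02Q.
Supply slope = (222.32 − 115.68)/(3483 − 817) = 0.04, so P = 83 + 0.04Q.
Competitive equilibrium: 212 − 0.02Q = 83 + 0.04Q → Q* = 2150, P* = 169.
At Q = 561: demand price = 212 − 0.02·561 = 200.78; supply price = 83 + 0.04·561 = 105.44.
ΔQ = 2150 − 561 = 1589; wedge = 200.78 − 105.44 = 95.34.
The triangle = ½ × 1589 × 95.34 = $75747.63 thousand.

$75747.63 thousand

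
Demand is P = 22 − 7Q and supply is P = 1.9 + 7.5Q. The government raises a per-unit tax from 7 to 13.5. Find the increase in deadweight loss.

4.59

Competitive equilibrium: 22 − 7Q = 1.9 + 7.5Q → Q* = 1.3862, P* = 12.2966.
For a per-unit tax t: ΔQ = t/14.5, so DWL = ½·t·(t/14.5) = t²/29.
At t = 7: DWL = 1.69. At t = 13.5: DWL = 6.284.
Increase = 6.284 − 1.69 = 4.59.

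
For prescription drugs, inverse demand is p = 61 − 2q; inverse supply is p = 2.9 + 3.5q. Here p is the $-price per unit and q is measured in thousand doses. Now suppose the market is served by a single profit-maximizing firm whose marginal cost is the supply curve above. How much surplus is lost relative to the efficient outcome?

Competitive equilibrium: 61 − 2q = 2.9 + 3.5q → q* = 10.5636, p* = 39.8727.
Marginal revenue: MR = 61 − 4q. Set MR = MC: 61 − 4q = 2.9 + 3.5q → q_m = 7.7467.
Price p_m = 61 − 2·7.7467 = 45.5066; MC(q_m) = 2.9 + 3.5·7.7467 = 30.0135.
Competitive q* = 10.5636, so Δq = 2.8169; wedge = 45.5066 − 30.0135 = 15.4931.
DWL = ½ × 2.8169 × 15.4931 = $21.82 thousand.

$21.82 thousand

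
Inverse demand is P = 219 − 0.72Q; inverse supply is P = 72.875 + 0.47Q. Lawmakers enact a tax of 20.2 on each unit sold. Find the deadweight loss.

171.45

Competitive equilibrium: 219 − 0.72Q = 72.875 + 0.47Q → Q* = 122.7941, P* = 130.5882.
With the tax, the buyer price exceeds the seller price by 20.2: (219 − 0.72Q) − (72.875 + 0.47Q) = 20.2 → Q' = 105.8193.
ΔQ = 122.7941 − 105.8193 = 16.9748; the wedge equals the tax, 20.2.
DWL = ½ × 16.9748 × 20.2 = 171.45.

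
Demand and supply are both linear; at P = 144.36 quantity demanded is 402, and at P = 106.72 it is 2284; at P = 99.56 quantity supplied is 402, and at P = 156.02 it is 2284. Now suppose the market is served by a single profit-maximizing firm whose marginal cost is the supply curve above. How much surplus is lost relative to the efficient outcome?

Demand slope = (106.72 − 144.36)/(2284 − 402) = −0.02, so P = 152.4 − 0.02Q.
Supply slope = (156.02 − 99.56)/(2284 − 402) = 0.03, so P = 87.5 + 0.03Q.
Competitive equilibrium: 152.4 − 0.02Q = 87.5 + 0.03Q → Q* = 1298, P* = 126.44.
Marginal revenue: MR = 152.4 − 0.04Q. Set MR = MC: 152.4 − 0.04Q = 87.5 + 0.03Q → Q_m = 927.142857.
Price P_m = 152.4 − 0.02·927.142857 = 133.857143; MC(Q_m) = 87.5 + 0.03·927.142857 = 115.314286.
Competitive Q* = 1298, so ΔQ = 370.857143; wedge = 133.857143 − 115.314286 = 18.542857.
Deadweight loss = ½ × 370.857143 × 18.542857 = 3438.38.

3438.38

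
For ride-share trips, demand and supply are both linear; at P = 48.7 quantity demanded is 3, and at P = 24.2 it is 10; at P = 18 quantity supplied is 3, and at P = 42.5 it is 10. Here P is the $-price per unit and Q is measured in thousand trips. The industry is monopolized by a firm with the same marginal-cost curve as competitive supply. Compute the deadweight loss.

$21.21 thousand

Demand slope = (24.2 − 48.7)/(10 − 3) = −3.5, so P = 59.2 − 3.5Q.
Supply slope = (42.5 − 18)/(10 − 3) = 3.5, so P = 7.5 + 3.5Q.
Competitive equilibrium: 59.2 − 3.5Q = 7.5 + 3.5Q → Q* = 7.3857, P* = 33.35.
Marginal revenue: MR = 59.2 − 7Q. Set MR = MC: 59.2 − 7Q = 7.5 + 3.5Q → Q_m = 4.9238.
Price P_m = 59.2 − 3.5·4.9238 = 41.9667; MC(Q_m) = 7.5 + 3.5·4.9238 = 24.7333.
Competitive Q* = 7.3857, so ΔQ = 2.4619; wedge = 41.9667 − 24.7333 = 17.2334.
The triangle = ½ × 2.4619 × 17.2334 = $21.21 thousand.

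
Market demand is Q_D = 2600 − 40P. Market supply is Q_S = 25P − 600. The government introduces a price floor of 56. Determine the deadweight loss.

In inverse form: demand P = 65 − 0.025Q, supply P = 24 + 0.04Q.
Competitive equilibrium: 65 − 0.025Q = 24 + 0.04Q → Q* = 630.7692, P* = 49.2308.
At the floor P = 56, quantity demanded = (65 − 56)/0.025 = 360.
Sellers' marginal cost at Q' = 360: 24 + 0.04·360 = 38.4.
ΔQ = 630.7692 − 360 = 270.7692; wedge = 56 − 38.4 = 17.6.
DWL = ½ × 270.7692 × 17.6 = 2382.77.

2382.77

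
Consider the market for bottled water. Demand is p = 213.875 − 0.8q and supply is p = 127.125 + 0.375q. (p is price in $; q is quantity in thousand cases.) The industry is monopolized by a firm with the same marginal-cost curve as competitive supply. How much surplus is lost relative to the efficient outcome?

Competitive equilibrium: 213.875 − 0.8q = 127.125 + 0.375q → q* = 73.8298, p* = 154.8112.
Marginal revenue: MR = 213.875 − 1.6q. Set MR = MC: 213.875 − 1.6q = 127.125 + 0.375q → q_m = 43.9241.
Price p_m = 213.875 − 0.8·43.9241 = 178.7357; MC(q_m) = 127.125 + 0.375·43.9241 = 143.5965.
Competitive q* = 73.8298, so Δq = 29.9057; wedge = 178.7357 − 143.5965 = 35.1392.
Deadweight loss = ½ × 29.9057 × 35.1392 = $525.43 thousand.

$525.43 thousand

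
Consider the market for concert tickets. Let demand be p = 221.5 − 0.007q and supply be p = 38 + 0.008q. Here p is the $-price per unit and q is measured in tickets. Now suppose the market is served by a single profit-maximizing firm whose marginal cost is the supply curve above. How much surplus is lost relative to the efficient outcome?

$113632.25

Competitive equilibrium: 221.5 − 0.007q = 38 + 0.008q → q* = 12233.333333, p* = 135.866667.
Marginal revenue: MR = 221.5 − 0.014q. Set MR = MC: 221.5 − 0.014q = 38 + 0.008q → q_m = 8340.909091.
Price p_m = 221.5 − 0.007·8340.909091 = 163.113636; MC(q_m) = 38 + 0.008·8340.909091 = 104.727273.
Competitive q* = 12233.333333, so Δq = 3892.424242; wedge = 163.113636 − 104.727273 = 58.386363.
Deadweight loss = ½ × 3892.424242 × 58.386363 = $113632.25.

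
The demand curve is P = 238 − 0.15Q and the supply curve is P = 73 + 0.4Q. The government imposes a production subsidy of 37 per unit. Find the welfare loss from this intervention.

Competitive equilibrium: 238 − 0.15Q = 73 + 0.4Q → Q* = 300, P* = 193.
The subsidy lowers effective supply by 37: P = 36 + 0.4Q.
New quantity: 238 − 0.15Q = 36 + 0.4Q → Q' = 367.27273.
Overproduction ΔQ = 367.27273 − 300 = 67.27273; wedge = subsidy = 37.
Welfare loss = ½ × 67.27273 × 37 = 1244.55.

1244.55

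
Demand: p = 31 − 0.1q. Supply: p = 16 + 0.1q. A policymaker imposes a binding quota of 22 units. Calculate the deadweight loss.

280.90

Competitive equilibrium: 31 − 0.1q = 16 + 0.1q → q* = 75, p* = 23.5.
At q = 22: demand price = 31 − 0.1·22 = 28.8; supply price = 16 + 0.1·22 = 18.2.
Δq = 75 − 22 = 53; wedge = 28.8 − 18.2 = 10.6.
Deadweight loss = ½ × 53 × 10.6 = 280.90.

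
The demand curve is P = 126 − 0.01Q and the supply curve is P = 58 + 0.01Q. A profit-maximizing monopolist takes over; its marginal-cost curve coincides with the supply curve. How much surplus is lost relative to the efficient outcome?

12844.44

Competitive equilibrium: 126 − 0.01Q = 58 + 0.01Q → Q* = 3400, P* = 92.
Marginal revenue: MR = 126 − 0.02Q. Set MR = MC: 126 − 0.02Q = 58 + 0.01Q → Q_m = 2266.66667.
Price P_m = 126 − 0.01·2266.66667 = 103.33333; MC(Q_m) = 58 + 0.01·2266.66667 = 80.66667.
Competitive Q* = 3400, so ΔQ = 1133.33333; wedge = 103.33333 − 80.66667 = 22.66666.
Deadweight loss = ½ × 1133.33333 × 22.66666 = 12844.44.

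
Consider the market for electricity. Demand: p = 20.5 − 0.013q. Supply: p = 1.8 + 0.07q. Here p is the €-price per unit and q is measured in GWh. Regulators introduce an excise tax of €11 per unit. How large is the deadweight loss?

€728.92

Competitive equilibrium: 20.5 − 0.013q = 1.8 + 0.07q → q* = 225.3012, p* = 17.5711.
With the tax, the buyer price exceeds the seller price by 11: (20.5 − 0.013q) − (1.8 + 0.07q) = 11 → q' = 92.7711.
Δq = 225.3012 − 92.7711 = 132.5301; the wedge equals the tax, 11.
Deadweight loss = ½ × 132.5301 × 11 = €728.92.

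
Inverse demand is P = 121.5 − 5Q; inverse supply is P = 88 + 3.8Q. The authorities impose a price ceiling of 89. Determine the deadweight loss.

Competitive equilibrium: 121.5 − 5Q = 88 + 3.8Q → Q* = 3.8068, P* = 102.4659.
At the ceiling P = 89, quantity supplied = (89 − 88)/3.8 = 0.2632.
Willingness to pay at Q' = 0.2632: 121.5 − 5·0.2632 = 120.184.
ΔQ = 3.8068 − 0.2632 = 3.5436; wedge = 120.184 − 89 = 31.184.
Deadweight loss = ½ × 3.5436 × 31.184 = 55.25.

55.25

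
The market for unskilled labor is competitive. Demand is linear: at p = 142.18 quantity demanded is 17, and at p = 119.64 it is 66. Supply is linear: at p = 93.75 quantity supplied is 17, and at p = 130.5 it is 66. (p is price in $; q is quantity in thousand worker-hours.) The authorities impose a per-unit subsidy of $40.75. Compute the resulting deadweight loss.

$686.18 thousand

Demand slope = (119.64 − 142.18)/(66 − 17) = −0.46, so p = 150 − 0.46q.
Supply slope = (130.5 − 93.75)/(66 − 17) = 0.75, so p = 81 + 0.75q.
Competitive equilibrium: 150 − 0.46q = 81 + 0.75q → q* = 57.0248, p* = 123.7686.
The subsidy lowers effective supply by 40.75: p = 40.25 + 0.75q.
New quantity: 150 − 0.46q = 40.25 + 0.75q → q' = 90.7025.
Overproduction Δq = 90.7025 − 57.0248 = 33.6777; wedge = subsidy = 40.75.
Deadweight loss = ½ × 33.6777 × 40.75 = $686.18 thousand.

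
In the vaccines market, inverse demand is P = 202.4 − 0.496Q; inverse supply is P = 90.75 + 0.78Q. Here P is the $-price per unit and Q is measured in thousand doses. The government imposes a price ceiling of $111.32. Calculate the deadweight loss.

Competitive equilibrium: 202.4 − 0.496Q = 90.75 + 0.78Q → Q* = 87.5, P* = 159.
At the ceiling P = 111.32, quantity supplied = (111.32 − 90.75)/0.78 = 26.3718.
Willingness to pay at Q' = 26.3718: 202.4 − 0.496·26.3718 = 189.3196.
ΔQ = 87.5 − 26.3718 = 61.1282; wedge = 189.3196 − 111.32 = 77.9996.
Deadweight loss = ½ × 61.1282 × 77.9996 = $2383.99 thousand.

$2383.99 thousand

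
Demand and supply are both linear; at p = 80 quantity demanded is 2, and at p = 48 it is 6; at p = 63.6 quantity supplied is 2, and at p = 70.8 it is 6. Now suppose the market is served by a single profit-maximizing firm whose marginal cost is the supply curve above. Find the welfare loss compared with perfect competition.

Demand slope = (48 − 80)/(6 − 2) = −8, so p = 96 − 8q.
Supply slope = (70.8 − 63.6)/(6 − 2) = 1.8, so p = 60 + 1.8q.
Competitive equilibrium: 96 − 8q = 60 + 1.8q → q* = 3.6735, p* = 66.6122.
Marginal revenue: MR = 96 − 16q. Set MR = MC: 96 − 16q = 60 + 1.8q → q_m = 2.0225.
Price p_m = 96 − 8·2.0225 = 79.82; MC(q_m) = 60 + 1.8·2.0225 = 63.6405.
Competitive q* = 3.6735, so Δq = 1.651; wedge = 79.82 − 63.6405 = 16.1795.
DWL = ½ × 1.651 × 16.1795 = 13.36.

13.36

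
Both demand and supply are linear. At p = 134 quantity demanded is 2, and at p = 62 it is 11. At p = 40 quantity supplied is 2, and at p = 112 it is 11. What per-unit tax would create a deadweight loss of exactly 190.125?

78

Demand slope = (62 − 134)/(11 − 2) = −8, so p = 150 − 8q.
Supply slope = (112 − 40)/(11 − 2) = 8, so p = 24 + 8q.
Competitive equilibrium: 150 − 8q = 24 + 8q → q* = 7.875, p* = 87.
A tax t gives Δq = t/16 and wedge t, so DWL = t²/32.
t²/32 = 190.125 → t² = 6084 → t = 78.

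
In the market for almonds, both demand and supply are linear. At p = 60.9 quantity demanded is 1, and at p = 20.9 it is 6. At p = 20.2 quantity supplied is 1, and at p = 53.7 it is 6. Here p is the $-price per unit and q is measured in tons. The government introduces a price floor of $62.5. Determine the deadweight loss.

$64.78

Demand slope = (20.9 − 60.9)/(6 − 1) = −8, so p = 68.9 − 8q.
Supply slope = (53.7 − 20.2)/(6 − 1) = 6.7, so p = 13.5 + 6.7q.
Competitive equilibrium: 68.9 − 8q = 13.5 + 6.7q → q* = 3.7687, p* = 38.7503.
At the floor p = 62.5, quantity demanded = (68.9 − 62.5)/8 = 0.8.
Sellers' marginal cost at q' = 0.8: 13.5 + 6.7·0.8 = 18.86.
Δq = 3.7687 − 0.8 = 2.9687; wedge = 62.5 − 18.86 = 43.64.
Deadweight loss = ½ × 2.9687 × 43.64 = $64.78.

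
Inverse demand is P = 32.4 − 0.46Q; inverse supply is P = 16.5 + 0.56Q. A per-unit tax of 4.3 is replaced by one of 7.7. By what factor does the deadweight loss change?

3.207

Competitive equilibrium: 32.4 − 0.46Q = 16.5 + 0.56Q → Q* = 15.5882, P* = 25.2294.
For a per-unit tax t: ΔQ = t/1.02, so DWL = ½·t·(t/1.02) = t²/2.04.
At t = 4.3: DWL = 9.064. At t = 7.7: DWL = 29.064.
Ratio = (7.7/4.3)² = 3.207.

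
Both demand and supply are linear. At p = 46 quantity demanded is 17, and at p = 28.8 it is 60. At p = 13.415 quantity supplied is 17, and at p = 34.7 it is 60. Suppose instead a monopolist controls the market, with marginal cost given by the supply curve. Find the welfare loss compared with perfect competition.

Demand slope = (28.8 − 46)/(60 − 17) = −0.4, so p = 52.8 − 0.4q.
Supply slope = (34.7 − 13.415)/(60 − 17) = 0.495, so p = 5 + 0.495q.
Competitive equilibrium: 52.8 − 0.4q = 5 + 0.495q → q* = 53.4078, p* = 31.4369.
Marginal revenue: MR = 52.8 − 0.8q. Set MR = MC: 52.8 − 0.8q = 5 + 0.495q → q_m = 36.9112.
Price p_m = 52.8 − 0.4·36.9112 = 38.0355; MC(q_m) = 5 + 0.495·36.9112 = 23.271.
Competitive q* = 53.4078, so Δq = 16.4966; wedge = 38.0355 − 23.271 = 14.7645.
Deadweight loss = ½ × 16.4966 × 14.7645 = 121.78.

121.78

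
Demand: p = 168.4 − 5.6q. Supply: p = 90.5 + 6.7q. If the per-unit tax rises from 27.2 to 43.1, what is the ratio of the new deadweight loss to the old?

Competitive equilibrium: 168.4 − 5.6q = 90.5 + 6.7q → q* = 6.3333, p* = 132.9333.
For a per-unit tax t: Δq = t/12.3, so DWL = ½·t·(t/12.3) = t²/24.6.
At t = 27.2: DWL = 30.075. At t = 43.1: DWL = 75.513.
Ratio = (43.1/27.2)² = 2.511.

2.511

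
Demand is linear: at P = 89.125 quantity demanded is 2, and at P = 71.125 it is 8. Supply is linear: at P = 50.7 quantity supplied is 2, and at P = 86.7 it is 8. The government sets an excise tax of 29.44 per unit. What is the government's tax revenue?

Demand slope = (71.125 − 89.125)/(8 − 2) = −3, so P = 95.125 − 3Q.
Supply slope = (86.7 − 50.7)/(8 − 2) = 6, so P = 38.7 + 6Q.
Competitive equilibrium: 95.125 − 3Q = 38.7 + 6Q → Q* = 6.2694, P* = 76.3167.
With the tax, the buyer price exceeds the seller price by 29.44: (95.125 − 3Q) − (38.7 + 6Q) = 29.44 → Q' = 2.9983.
Tax revenue = 29.44 × 2.9983 = 88.27.

88.27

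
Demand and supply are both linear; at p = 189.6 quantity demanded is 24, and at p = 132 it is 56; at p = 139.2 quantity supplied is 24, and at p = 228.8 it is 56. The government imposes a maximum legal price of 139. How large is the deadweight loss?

Demand slope = (132 − 189.6)/(56 − 24) = −1.8, so p = 232.8 − 1.8q.
Supply slope = (228.8 − 139.2)/(56 − 24) = 2.8, so p = 72 + 2.8q.
Competitive equilibrium: 232.8 − 1.8q = 72 + 2.8q → q* = 34.95652, p* = 169.87826.
At the ceiling p = 139, quantity supplied = (139 − 72)/2.8 = 23.92857.
Willingness to pay at q' = 23.92857: 232.8 − 1.8·23.92857 = 189.72857.
Δq = 34.95652 − 23.92857 = 11.02795; wedge = 189.72857 − 139 = 50.72857.
DWL = ½ × 11.02795 × 50.72857 = 279.72.

279.72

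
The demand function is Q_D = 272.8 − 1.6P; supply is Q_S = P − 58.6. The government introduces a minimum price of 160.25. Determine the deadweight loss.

2236.17

In inverse form: demand P = 170.5 − 0.625Q, supply P = 58.6 + Q.
Competitive equilibrium: 170.5 − 0.625Q = 58.6 + Q → Q* = 68.8615, P* = 127.4615.
At the floor P = 160.25, quantity demanded = (170.5 − 160.25)/0.625 = 16.4.
Sellers' marginal cost at Q' = 16.4: 58.6 + 1·16.4 = 75.
ΔQ = 68.8615 − 16.4 = 52.4615; wedge = 160.25 − 75 = 85.25.
Deadweight loss = ½ × 52.4615 × 85.25 = 2236.17.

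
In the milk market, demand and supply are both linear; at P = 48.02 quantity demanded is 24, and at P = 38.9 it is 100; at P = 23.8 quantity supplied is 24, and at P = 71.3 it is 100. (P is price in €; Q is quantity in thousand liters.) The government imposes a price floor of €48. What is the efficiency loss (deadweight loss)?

€389.67 thousand

Demand slope = (38.9 − 48.02)/(100 − 24) = −0.12, so P = 50.9 − 0.12Q.
Supply slope = (71.3 − 23.8)/(100 − 24) = 0.625, so P = 8.8 + 0.625Q.
Competitive equilibrium: 50.9 − 0.12Q = 8.8 + 0.625Q → Q* = 56.5101, P* = 44.1188.
At the floor P = 48, quantity demanded = (50.9 − 48)/0.12 = 24.1667.
Sellers' marginal cost at Q' = 24.1667: 8.8 + 0.625·24.1667 = 23.9042.
ΔQ = 56.5101 − 24.1667 = 32.3434; wedge = 48 − 23.9042 = 24.0958.
Deadweight loss = ½ × 32.3434 × 24.0958 = €389.67 thousand.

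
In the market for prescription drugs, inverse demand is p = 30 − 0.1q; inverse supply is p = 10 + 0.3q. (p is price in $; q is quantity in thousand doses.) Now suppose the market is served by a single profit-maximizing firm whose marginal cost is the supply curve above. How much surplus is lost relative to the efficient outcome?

Competitive equilibrium: 30 − 0.1q = 10 + 0.3q → q* = 50, p* = 25.
Marginal revenue: MR = 30 − 0.2q. Set MR = MC: 30 − 0.2q = 10 + 0.3q → q_m = 40.
Price p_m = 30 − 0.1·40 = 26; MC(q_m) = 10 + 0.3·40 = 22.
Competitive q* = 50, so Δq = 10; wedge = 26 − 22 = 4.
DWL = ½ × 10 × 4 = $20 thousand.

$20 thousand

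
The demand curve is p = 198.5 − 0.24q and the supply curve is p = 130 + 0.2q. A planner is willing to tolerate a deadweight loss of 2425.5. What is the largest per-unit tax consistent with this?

Competitive equilibrium: 198.5 − 0.24q = 130 + 0.2q → q* = 155.6818, p* = 161.1364.
A tax t gives Δq = t/0.44 and wedge t, so DWL = t²/0.88.
t²/0.88 = 2425.5 → t² = 2134.44 → t = 46.2.

46.2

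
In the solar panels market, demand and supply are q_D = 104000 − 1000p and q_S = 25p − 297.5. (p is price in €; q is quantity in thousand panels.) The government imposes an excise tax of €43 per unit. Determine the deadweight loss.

In inverse form: demand p = 104 − 0.001q, supply p = 11.9 + 0.04q.
Competitive equilibrium: 104 − 0.001q = 11.9 + 0.04q → q* = 2246.3415, p* = 101.7537.
With the tax, the buyer price exceeds the seller price by 43: (104 − 0.001q) − (11.9 + 0.04q) = 43 → q' = 1197.561.
Δq = 2246.3415 − 1197.561 = 1048.7805; the wedge equals the tax, 43.
The triangle = ½ × 1048.7805 × 43 = €22548.78 thousand.

€22548.78 thousand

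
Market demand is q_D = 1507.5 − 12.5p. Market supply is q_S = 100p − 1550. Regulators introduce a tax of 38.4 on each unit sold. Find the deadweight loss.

In inverse form: demand p = 120.6 − 0.08q, supply p = 15.5 + 0.01q.
Competitive equilibrium: 120.6 − 0.08q = 15.5 + 0.01q → q* = 1167.7778, p* = 27.1778.
With the tax, the buyer price exceeds the seller price by 38.4: (120.6 − 0.08q) − (15.5 + 0.01q) = 38.4 → q' = 741.1111.
Δq = 1167.7778 − 741.1111 = 426.6667; the wedge equals the tax, 38.4.
The triangle = ½ × 426.6667 × 38.4 = 8192.

8192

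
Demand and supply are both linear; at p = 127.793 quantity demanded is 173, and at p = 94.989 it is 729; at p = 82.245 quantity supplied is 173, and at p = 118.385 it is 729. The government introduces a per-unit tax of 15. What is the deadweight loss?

Demand slope = (94.989 − 127.793)/(729 − 173) = −0.059, so p = 138 − 0.059q.
Supply slope = (118.385 − 82.245)/(729 − 173) = 0.065, so p = 71 + 0.065q.
Competitive equilibrium: 138 − 0.059q = 71 + 0.065q → q* = 540.3226, p* = 106.121.
With the tax, the buyer price exceeds the seller price by 15: (138 − 0.059q) − (71 + 0.065q) = 15 → q' = 419.3548.
Δq = 540.3226 − 419.3548 = 120.9678; the wedge equals the tax, 15.
The triangle = ½ × 120.9678 × 15 = 907.26.

907.26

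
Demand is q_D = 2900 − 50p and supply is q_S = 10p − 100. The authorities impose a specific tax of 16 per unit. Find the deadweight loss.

In inverse form: demand p = 58 − 0.02q, supply p = 10 + 0.1q.
Competitive equilibrium: 58 − 0.02q = 10 + 0.1q → q* = 400, p* = 50.
With the tax, the buyer price exceeds the seller price by 16: (58 − 0.02q) − (10 + 0.1q) = 16 → q' = 266.6667.
Δq = 400 − 266.6667 = 133.3333; the wedge equals the tax, 16.
DWL = ½ × 133.3333 × 16 = 1066.67.

1066.67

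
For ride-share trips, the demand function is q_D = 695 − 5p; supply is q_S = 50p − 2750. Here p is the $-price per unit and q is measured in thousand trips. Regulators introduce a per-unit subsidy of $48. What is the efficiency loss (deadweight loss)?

$5236.36 thousand

In inverse form: demand p = 139 − 0.2q, supply p = 55 + 0.02q.
Competitive equilibrium: 139 − 0.2q = 55 + 0.02q → q* = 381.8182, p* = 62.6364.
The subsidy lowers effective supply by 48: p = 7 + 0.02q.
New quantity: 139 − 0.2q = 7 + 0.02q → q' = 600.
Overproduction Δq = 600 − 381.8182 = 218.1818; wedge = subsidy = 48.
The triangle = ½ × 218.1818 × 48 = $5236.36 thousand.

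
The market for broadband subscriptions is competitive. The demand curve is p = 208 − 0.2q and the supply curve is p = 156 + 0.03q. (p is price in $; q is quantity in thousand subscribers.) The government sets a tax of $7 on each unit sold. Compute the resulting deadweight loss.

$106.52 thousand

Competitive equilibrium: 208 − 0.2q = 156 + 0.03q → q* = 226.087, p* = 162.7826.
With the tax, the buyer price exceeds the seller price by 7: (208 − 0.2q) − (156 + 0.03q) = 7 → q' = 195.6522.
Δq = 226.087 − 195.6522 = 30.4348; the wedge equals the tax, 7.
DWL = ½ × 30.4348 × 7 = $106.52 thousand.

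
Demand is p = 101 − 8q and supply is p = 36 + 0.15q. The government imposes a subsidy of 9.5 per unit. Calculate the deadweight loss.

5.54

Competitive equilibrium: 101 − 8q = 36 + 0.15q → q* = 7.9755, p* = 37.1963.
The subsidy lowers effective supply by 9.5: p = 26.5 + 0.15q.
New quantity: 101 − 8q = 26.5 + 0.15q → q' = 9.1411.
Overproduction Δq = 9.1411 − 7.9755 = 1.1656; wedge = subsidy = 9.5.
Deadweight loss = ½ × 1.1656 × 9.5 = 5.54.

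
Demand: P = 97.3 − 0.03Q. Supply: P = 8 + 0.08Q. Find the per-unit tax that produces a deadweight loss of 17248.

Competitive equilibrium: 97.3 − 0.03Q = 8 + 0.08Q → Q* = 811.8182, P* = 72.9455.
A tax t gives ΔQ = t/0.11 and wedge t, so DWL = t²/0.22.
t²/0.22 = 17248 → t² = 3794.56 → t = 61.6.

61.6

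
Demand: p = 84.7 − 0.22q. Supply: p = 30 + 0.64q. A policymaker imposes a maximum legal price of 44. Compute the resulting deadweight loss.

Competitive equilibrium: 84.7 − 0.22q = 30 + 0.64q → q* = 63.6047, p* = 70.707.
At the ceiling p = 44, quantity supplied = (44 − 30)/0.64 = 21.875.
Willingness to pay at q' = 21.875: 84.7 − 0.22·21.875 = 79.8875.
Δq = 63.6047 − 21.875 = 41.7297; wedge = 79.8875 − 44 = 35.8875.
Deadweight loss = ½ × 41.7297 × 35.8875 = 748.79.

748.79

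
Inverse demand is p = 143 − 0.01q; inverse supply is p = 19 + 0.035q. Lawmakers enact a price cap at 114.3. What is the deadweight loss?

24.06

Competitive equilibrium: 143 − 0.01q = 19 + 0.035q → q* = 2755.5556, p* = 115.4444.
At the ceiling p = 114.3, quantity supplied = (114.3 − 19)/0.035 = 2722.8571.
Willingness to pay at q' = 2722.8571: 143 − 0.01·2722.8571 = 115.7714.
Δq = 2755.5556 − 2722.8571 = 32.6985; wedge = 115.7714 − 114.3 = 1.4714.
The triangle = ½ × 32.6985 × 1.4714 = 24.06.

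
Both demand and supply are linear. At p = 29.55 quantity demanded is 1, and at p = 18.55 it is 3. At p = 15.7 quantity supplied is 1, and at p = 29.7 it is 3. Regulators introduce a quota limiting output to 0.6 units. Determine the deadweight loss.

14.21

Demand slope = (18.55 − 29.55)/(3 − 1) = −5.5, so p = 35.05 − 5.5q.
Supply slope = (29.7 − 15.7)/(3 − 1) = 7, so p = 8.7 + 7q.
Competitive equilibrium: 35.05 − 5.5q = 8.7 + 7q → q* = 2.108, p* = 23.456.
At q = 0.6: demand price = 35.05 − 5.5·0.6 = 31.75; supply price = 8.7 + 7·0.6 = 12.9.
Δq = 2.108 − 0.6 = 1.508; wedge = 31.75 − 12.9 = 18.85.
The triangle = ½ × 1.508 × 18.85 = 14.21.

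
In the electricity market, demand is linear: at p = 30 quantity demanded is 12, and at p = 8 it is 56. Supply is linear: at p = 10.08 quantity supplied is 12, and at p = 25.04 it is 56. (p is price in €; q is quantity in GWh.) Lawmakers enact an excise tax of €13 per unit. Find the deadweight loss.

Demand slope = (8 − 30)/(56 − 12) = −0.5, so p = 36 − 0.5q.
Supply slope = (25.04 − 10.08)/(56 − 12) = 0.34, so p = 6 + 0.34q.
Competitive equilibrium: 36 − 0.5q = 6 + 0.34q → q* = 35.7143, p* = 18.1429.
With the tax, the buyer price exceeds the seller price by 13: (36 − 0.5q) − (6 + 0.34q) = 13 → q' = 20.2381.
Δq = 35.7143 − 20.2381 = 15.4762; the wedge equals the tax, 13.
Welfare loss = ½ × 15.4762 × 13 = €100.60.

€100.60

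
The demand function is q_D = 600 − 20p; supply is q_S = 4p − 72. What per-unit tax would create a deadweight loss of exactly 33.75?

In inverse form: demand p = 30 − 0.05q, supply p = 18 + 0.25q.
Competitive equilibrium: 30 − 0.05q = 18 + 0.25q → q* = 40, p* = 28.
A tax t gives Δq = t/0.3 and wedge t, so DWL = t²/0.6.
t²/0.6 = 33.75 → t² = 20.25 → t = 4.5.

4.5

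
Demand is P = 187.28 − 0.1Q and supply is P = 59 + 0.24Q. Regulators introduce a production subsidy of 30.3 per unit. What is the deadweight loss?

1350.13

Competitive equilibrium: 187.28 − 0.1Q = 59 + 0.24Q → Q* = 377.2941, P* = 149.5506.
The subsidy lowers effective supply by 30.3: P = 28.7 + 0.24Q.
New quantity: 187.28 − 0.1Q = 28.7 + 0.24Q → Q' = 466.4118.
Overproduction ΔQ = 466.4118 − 377.2941 = 89.1177; wedge = subsidy = 30.3.
Deadweight loss = ½ × 89.1177 × 30.3 = 1350.13.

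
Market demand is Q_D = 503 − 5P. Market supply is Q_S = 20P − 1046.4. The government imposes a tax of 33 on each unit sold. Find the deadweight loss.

In inverse form: demand P = 100.6 − 0.2Q, supply P = 52.32 + 0.05Q.
Competitive equilibrium: 100.6 − 0.2Q = 52.32 + 0.05Q → Q* = 193.12, P* = 61.976.
With the tax, the buyer price exceeds the seller price by 33: (100.6 − 0.2Q) − (52.32 + 0.05Q) = 33 → Q' = 61.12.
ΔQ = 193.12 − 61.12 = 132; the wedge equals the tax, 33.
DWL = ½ × 132 × 33 = 2178.

2178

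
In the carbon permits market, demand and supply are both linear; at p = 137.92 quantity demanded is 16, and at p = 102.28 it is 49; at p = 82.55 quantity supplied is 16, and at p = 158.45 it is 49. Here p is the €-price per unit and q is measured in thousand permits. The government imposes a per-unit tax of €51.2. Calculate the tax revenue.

Demand slope = (102.28 − 137.92)/(49 − 16) = −1.08, so p = 155.2 − 1.08q.
Supply slope = (158.45 − 82.55)/(49 − 16) = 2.3, so p = 45.75 + 2.3q.
Competitive equilibrium: 155.2 − 1.08q = 45.75 + 2.3q → q* = 32.3817, p* = 120.2278.
With the tax, the buyer price exceeds the seller price by 51.2: (155.2 − 1.08q) − (45.75 + 2.3q) = 51.2 → q' = 17.2337.
Tax revenue = 51.2 × 17.2337 = €882.37 thousand.

€882.37 thousand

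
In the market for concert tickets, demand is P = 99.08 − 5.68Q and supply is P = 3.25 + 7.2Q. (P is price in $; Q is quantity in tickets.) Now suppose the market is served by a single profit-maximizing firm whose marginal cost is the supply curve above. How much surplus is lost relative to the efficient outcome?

Competitive equilibrium: 99.08 − 5.68Q = 3.25 + 7.2Q → Q* = 7.4402, P* = 56.8196.
Marginal revenue: MR = 99.08 − 11.36Q. Set MR = MC: 99.08 − 11.36Q = 3.25 + 7.2Q → Q_m = 5.1633.
Price P_m = 99.08 − 5.68·5.1633 = 69.7525; MC(Q_m) = 3.25 + 7.2·5.1633 = 40.4258.
Competitive Q* = 7.4402, so ΔQ = 2.2769; wedge = 69.7525 − 40.4258 = 29.3267.
Deadweight loss = ½ × 2.2769 × 29.3267 = $33.39.

$33.39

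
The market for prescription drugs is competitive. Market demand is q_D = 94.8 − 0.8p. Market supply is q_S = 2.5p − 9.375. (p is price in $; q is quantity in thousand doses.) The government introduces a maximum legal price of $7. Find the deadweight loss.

$3112.29 thousand

In inverse form: demand p = 118.5 − 1.25q, supply p = 3.75 + 0.4q.
Competitive equilibrium: 118.5 − 1.25q = 3.75 + 0.4q → q* = 69.5455, p* = 31.5682.
At the ceiling p = 7, quantity supplied = (7 − 3.75)/0.4 = 8.125.
Willingness to pay at q' = 8.125: 118.5 − 1.25·8.125 = 108.3438.
Δq = 69.5455 − 8.125 = 61.4205; wedge = 108.3438 − 7 = 101.3438.
Deadweight loss = ½ × 61.4205 × 101.3438 = $3112.29 thousand.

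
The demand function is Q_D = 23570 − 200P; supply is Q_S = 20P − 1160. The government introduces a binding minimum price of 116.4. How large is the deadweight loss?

In inverse form: demand P = 117.85 − 0.005Q, supply P = 58 + 0.05Q.
Competitive equilibrium: 117.85 − 0.005Q = 58 + 0.05Q → Q* = 1088.1818, P* = 112.4091.
At the floor P = 116.4, quantity demanded = (117.85 − 116.4)/0.005 = 290.
Sellers' marginal cost at Q' = 290: 58 + 0.05·290 = 72.5.
ΔQ = 1088.1818 − 290 = 798.1818; wedge = 116.4 − 72.5 = 43.9.
DWL = ½ × 798.1818 × 43.9 = 17520.09.

17520.09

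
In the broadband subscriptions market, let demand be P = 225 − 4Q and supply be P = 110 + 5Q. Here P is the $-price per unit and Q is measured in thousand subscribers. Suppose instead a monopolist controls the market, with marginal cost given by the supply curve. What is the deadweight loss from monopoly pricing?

Competitive equilibrium: 225 − 4Q = 110 + 5Q → Q* = 12.7778, P* = 173.8889.
Marginal revenue: MR = 225 − 8Q. Set MR = MC: 225 − 8Q = 110 + 5Q → Q_m = 8.8462.
Price P_m = 225 − 4·8.8462 = 189.6152; MC(Q_m) = 110 + 5·8.8462 = 154.231.
Competitive Q* = 12.7778, so ΔQ = 3.9316; wedge = 189.6152 − 154.231 = 35.3842.
The triangle = ½ × 3.9316 × 35.3842 = $69.56 thousand.

$69.56 thousand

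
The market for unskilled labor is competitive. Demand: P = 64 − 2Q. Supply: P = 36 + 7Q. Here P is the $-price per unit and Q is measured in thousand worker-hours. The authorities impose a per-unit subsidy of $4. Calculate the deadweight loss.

$0.89 thousand

Competitive equilibrium: 64 − 2Q = 36 + 7Q → Q* = 3.1111, P* = 57.7778.
The subsidy lowers effective supply by 4: P = 32 + 7Q.
New quantity: 64 − 2Q = 32 + 7Q → Q' = 3.5556.
Overproduction ΔQ = 3.5556 − 3.1111 = 0.4445; wedge = subsidy = 4.
Deadweight loss = ½ × 0.4445 × 4 = $0.89 thousand.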